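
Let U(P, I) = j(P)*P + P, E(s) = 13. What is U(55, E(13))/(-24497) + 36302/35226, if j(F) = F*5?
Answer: 16116337/39224151 ≈ 0.41088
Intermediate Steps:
j(F) = 5*F
U(P, I) = P + 5*P**2 (U(P, I) = (5*P)*P + P = 5*P**2 + P = P + 5*P**2)
U(55, E(13))/(-24497) + 36302/35226 = (55*(1 + 5*55))/(-24497) + 36302/35226 = (55*(1 + 275))*(-1/24497) + 36302*(1/35226) = (55*276)*(-1/24497) + 18151/17613 = 15180*(-1/24497) + 18151/17613 = -1380/2227 + 18151/17613 = 16116337/39224151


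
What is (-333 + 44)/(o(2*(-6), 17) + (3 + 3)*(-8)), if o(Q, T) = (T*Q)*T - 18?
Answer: 289/3534 ≈ 0.081777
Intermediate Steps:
o(Q, T) = -18 + Q*T² (o(Q, T) = (Q*T)*T - 18 = Q*T² - 18 = -18 + Q*T²)
(-333 + 44)/(o(2*(-6), 17) + (3 + 3)*(-8)) = (-333 + 44)/((-18 + (2*(-6))*17²) + (3 + 3)*(-8)) = -289/((-18 - 12*289) + 6*(-8)) = -289/((-18 - 3468) - 48) = -289/(-3486 - 48) = -289/(-3534) = -289*(-1/3534) = 289/3534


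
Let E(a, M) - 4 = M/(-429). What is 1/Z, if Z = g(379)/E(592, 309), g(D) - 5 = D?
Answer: 469/54912 ≈ 0.0085409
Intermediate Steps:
E(a, M) = 4 - M/429 (E(a, M) = 4 + M/(-429) = 4 + M*(-1/429) = 4 - M/429)
g(D) = 5 + D
Z = 54912/469 (Z = (5 + 379)/(4 - 1/429*309) = 384/(4 - 103/143) = 384/(469/143) = 384*(143/469) = 54912/469 ≈ 117.08)
1/Z = 1/(54912/469) = 469/54912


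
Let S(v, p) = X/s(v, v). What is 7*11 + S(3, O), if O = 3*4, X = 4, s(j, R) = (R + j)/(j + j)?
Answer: 81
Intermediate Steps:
s(j, R) = (R + j)/(2*j) (s(j, R) = (R + j)/((2*j)) = (R + j)*(1/(2*j)) = (R + j)/(2*j))
O = 12
S(v, p) = 4 (S(v, p) = 4/(((v + v)/(2*v))) = 4/(((2*v)/(2*v))) = 4/1 = 4*1 = 4)
7*11 + S(3, O) = 7*11 + 4 = 77 + 4 = 81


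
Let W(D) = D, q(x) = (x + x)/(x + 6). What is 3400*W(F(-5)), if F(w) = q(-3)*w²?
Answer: -170000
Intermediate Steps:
q(x) = 2*x/(6 + x) (q(x) = (2*x)/(6 + x) = 2*x/(6 + x))
F(w) = -2*w² (F(w) = (2*(-3)/(6 - 3))*w² = (2*(-3)/3)*w² = (2*(-3)*(⅓))*w² = -2*w²)
3400*W(F(-5)) = 3400*(-2*(-5)²) = 3400*(-2*25) = 3400*(-50) = -170000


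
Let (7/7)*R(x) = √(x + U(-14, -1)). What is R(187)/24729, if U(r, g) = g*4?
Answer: √183/24729 ≈ 0.00054704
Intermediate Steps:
U(r, g) = 4*g
R(x) = √(-4 + x) (R(x) = √(x + 4*(-1)) = √(x - 4) = √(-4 + x))
R(187)/24729 = √(-4 + 187)/24729 = √183*(1/24729) = √183/24729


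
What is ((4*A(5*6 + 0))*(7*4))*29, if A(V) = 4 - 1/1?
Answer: 9744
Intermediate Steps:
A(V) = 3 (A(V) = 4 - 1*1 = 4 - 1 = 3)
((4*A(5*6 + 0))*(7*4))*29 = ((4*3)*(7*4))*29 = (12*28)*29 = 336*29 = 9744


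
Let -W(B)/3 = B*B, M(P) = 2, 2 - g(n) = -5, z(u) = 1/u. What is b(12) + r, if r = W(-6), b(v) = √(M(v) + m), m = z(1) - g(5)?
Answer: -108 + 2*I ≈ -108.0 + 2.0*I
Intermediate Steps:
g(n) = 7 (g(n) = 2 - 1*(-5) = 2 + 5 = 7)
m = -6 (m = 1/1 - 1*7 = 1 - 7 = -6)
b(v) = 2*I (b(v) = √(2 - 6) = √(-4) = 2*I)
W(B) = -3*B² (W(B) = -3*B*B = -3*B²)
r = -108 (r = -3*(-6)² = -3*36 = -108)
b(12) + r = 2*I - 108 = -108 + 2*I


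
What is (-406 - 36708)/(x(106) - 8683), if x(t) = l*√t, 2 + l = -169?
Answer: 2423014/543571 - 47718*√106/543571 ≈ 3.5538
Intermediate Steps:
l = -171 (l = -2 - 169 = -171)
x(t) = -171*√t
(-406 - 36708)/(x(106) - 8683) = (-406 - 36708)/(-171*√106 - 8683) = -37114/(-8683 - 171*√106)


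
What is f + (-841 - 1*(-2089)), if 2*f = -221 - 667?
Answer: 804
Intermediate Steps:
f = -444 (f = (-221 - 667)/2 = (½)*(-888) = -444)
f + (-841 - 1*(-2089)) = -444 + (-841 - 1*(-2089)) = -444 + (-841 + 2089) = -444 + 1248 = 804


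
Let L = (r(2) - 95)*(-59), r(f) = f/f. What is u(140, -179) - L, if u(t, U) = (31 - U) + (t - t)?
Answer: -5336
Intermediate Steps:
r(f) = 1
L = 5546 (L = (1 - 95)*(-59) = -94*(-59) = 5546)
u(t, U) = 31 - U (u(t, U) = (31 - U) + 0 = 31 - U)
u(140, -179) - L = (31 - 1*(-179)) - 1*5546 = (31 + 179) - 5546 = 210 - 5546 = -5336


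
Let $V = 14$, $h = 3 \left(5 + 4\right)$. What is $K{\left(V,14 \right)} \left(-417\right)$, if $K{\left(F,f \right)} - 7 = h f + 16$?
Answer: $-167217$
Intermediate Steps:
$h = 27$ ($h = 3 \cdot 9 = 27$)
$K{\left(F,f \right)} = 23 + 27 f$ ($K{\left(F,f \right)} = 7 + \left(27 f + 16\right) = 7 + \left(16 + 27 f\right) = 23 + 27 f$)
$K{\left(V,14 \right)} \left(-417\right) = \left(23 + 27 \cdot 14\right) \left(-417\right) = \left(23 + 378\right) \left(-417\right) = 401 \left(-417\right) = -167217$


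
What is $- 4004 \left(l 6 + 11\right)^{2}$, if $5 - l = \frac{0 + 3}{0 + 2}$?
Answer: $-4100096$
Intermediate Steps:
$l = \frac{7}{2}$ ($l = 5 - \frac{0 + 3}{0 + 2} = 5 - \frac{3}{2} = \frac{7}{2} \approx 3.5$)
$- 4004 \left(l 6 + 11\right)^{2} = - 4004 \left(\frac{7}{2} \cdot 6 + 11\right)^{2} = - 4004 \left(21 + 11\right)^{2} = - 4004 \cdot 32^{2} = \left(-4004\right) 1024 = -4100096$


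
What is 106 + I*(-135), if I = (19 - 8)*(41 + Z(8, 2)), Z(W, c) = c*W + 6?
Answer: -93449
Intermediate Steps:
Z(W, c) = 6 + W*c (Z(W, c) = W*c + 6 = 6 + W*c)
I = 693 (I = (19 - 8)*(41 + (6 + 8*2)) = 11*(41 + (6 + 16)) = 11*(41 + 22) = 11*63 = 693)
106 + I*(-135) = 106 + 693*(-135) = 106 - 93555 = -93449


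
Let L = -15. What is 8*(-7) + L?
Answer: -71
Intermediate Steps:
8*(-7) + L = 8*(-7) - 15 = -56 - 15 = -71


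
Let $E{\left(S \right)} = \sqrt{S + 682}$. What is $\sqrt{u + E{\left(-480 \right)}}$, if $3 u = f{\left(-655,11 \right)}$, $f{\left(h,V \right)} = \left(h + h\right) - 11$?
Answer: $\frac{\sqrt{-3963 + 9 \sqrt{202}}}{3} \approx 20.643 i$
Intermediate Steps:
$E{\left(S \right)} = \sqrt{682 + S}$
$f{\left(h,V \right)} = -11 + 2 h$ ($f{\left(h,V \right)} = 2 h - 11 = -11 + 2 h$)
$u = - \frac{1321}{3}$ ($u = \frac{-11 + 2 \left(-655\right)}{3} = \frac{-11 - 1310}{3} = \frac{1}{3} \left(-1321\right) = - \frac{1321}{3} \approx -440.33$)
$\sqrt{u + E{\left(-480 \right)}} = \sqrt{- \frac{1321}{3} + \sqrt{682 - 480}} = \sqrt{- \frac{1321}{3} + \sqrt{202}}$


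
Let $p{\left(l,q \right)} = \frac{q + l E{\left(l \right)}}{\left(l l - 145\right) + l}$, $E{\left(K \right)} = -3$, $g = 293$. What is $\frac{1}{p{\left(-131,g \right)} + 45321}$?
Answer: $\frac{16885}{765245771} \approx 2.2065 \cdot 10^{-5}$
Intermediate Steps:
$p{\left(l,q \right)} = \frac{q - 3 l}{-145 + l + l^{2}}$ ($p{\left(l,q \right)} = \frac{q + l \left(-3\right)}{\left(l l - 145\right) + l} = \frac{q - 3 l}{\left(l^{2} - 145\right) + l} = \frac{q - 3 l}{\left(-145 + l^{2}\right) + l} = \frac{q - 3 l}{-145 + l + l^{2}}$)
$\frac{1}{p{\left(-131,g \right)} + 45321} = \frac{1}{\frac{293 - -393}{-145 - 131 + \left(-131\right)^{2}} + 45321} = \frac{1}{\frac{293 + 393}{-145 - 131 + 17161} + 45321} = \frac{1}{\frac{1}{16885} \cdot 686 + 45321} = \frac{1}{\frac{686}{16885} + 45321} = \frac{1}{\frac{765245771}{16885}} = \frac{16885}{765245771}$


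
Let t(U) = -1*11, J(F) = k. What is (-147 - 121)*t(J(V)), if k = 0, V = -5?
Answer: 2948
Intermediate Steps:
J(F) = 0
t(U) = -11
(-147 - 121)*t(J(V)) = (-147 - 121)*(-11) = -268*(-11) = 2948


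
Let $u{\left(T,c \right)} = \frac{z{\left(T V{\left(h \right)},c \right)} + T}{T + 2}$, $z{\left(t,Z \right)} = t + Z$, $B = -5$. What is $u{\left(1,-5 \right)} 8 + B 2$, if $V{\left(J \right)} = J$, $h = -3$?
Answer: $- \frac{86}{3} \approx -28.667$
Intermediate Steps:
$z{\left(t,Z \right)} = Z + t$
$u{\left(T,c \right)} = \frac{c - 2 T}{2 + T}$ ($u{\left(T,c \right)} = \frac{\left(c + T \left(-3\right)\right) + T}{T + 2} = \frac{\left(c - 3 T\right) + T}{2 + T} = \frac{c - 2 T}{2 + T}$)
$u{\left(1,-5 \right)} 8 + B 2 = \frac{-5 - 2}{2 + 1} \cdot 8 - 10 = \frac{-5 - 2}{3} \cdot 8 - 10 = \frac{1}{3} \left(-7\right) 8 - 10 = \left(- \frac{7}{3}\right) 8 - 10 = - \frac{56}{3} - 10 = - \frac{86}{3}$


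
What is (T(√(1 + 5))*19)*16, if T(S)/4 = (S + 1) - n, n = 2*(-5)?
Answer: 13376 + 1216*√6 ≈ 16355.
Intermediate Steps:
n = -10
T(S) = 44 + 4*S (T(S) = 4*((S + 1) - 1*(-10)) = 4*((1 + S) + 10) = 4*(11 + S) = 44 + 4*S)
(T(√(1 + 5))*19)*16 = ((44 + 4*√(1 + 5))*19)*16 = ((44 + 4*√6)*19)*16 = (836 + 76*√6)*16 = 13376 + 1216*√6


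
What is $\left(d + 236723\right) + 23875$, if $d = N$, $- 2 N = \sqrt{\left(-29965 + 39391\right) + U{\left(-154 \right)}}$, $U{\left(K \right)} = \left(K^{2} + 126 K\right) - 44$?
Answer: $260598 - \frac{\sqrt{13694}}{2} \approx 2.6054 \cdot 10^{5}$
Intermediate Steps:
$U{\left(K \right)} = -44 + K^{2} + 126 K$
$N = - \frac{\sqrt{13694}}{2}$ ($N = - \frac{\sqrt{\left(-29965 + 39391\right) + \left(-44 + \left(-154\right)^{2} + 126 \left(-154\right)\right)}}{2} = - \frac{\sqrt{9426 - -4268}}{2} = - \frac{\sqrt{9426 + 4268}}{2} = - \frac{\sqrt{13694}}{2} \approx -58.511$)
$d = - \frac{\sqrt{13694}}{2} \approx -58.511$
$\left(d + 236723\right) + 23875 = \left(- \frac{\sqrt{13694}}{2} + 236723\right) + 23875 = \left(236723 - \frac{\sqrt{13694}}{2}\right) + 23875 = 260598 - \frac{\sqrt{13694}}{2}$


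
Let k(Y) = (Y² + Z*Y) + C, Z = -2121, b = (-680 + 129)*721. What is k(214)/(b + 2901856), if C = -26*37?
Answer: -81812/500917 ≈ -0.16332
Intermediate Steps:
C = -962
b = -397271 (b = -551*721 = -397271)
k(Y) = -962 + Y² - 2121*Y (k(Y) = (Y² - 2121*Y) - 962 = -962 + Y² - 2121*Y)
k(214)/(b + 2901856) = (-962 + 214² - 2121*214)/(-397271 + 2901856) = (-962 + 45796 - 453894)/2504585 = -409060*1/2504585 = -81812/500917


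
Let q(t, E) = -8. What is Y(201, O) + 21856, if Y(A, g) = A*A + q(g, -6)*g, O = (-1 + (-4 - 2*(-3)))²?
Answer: 62249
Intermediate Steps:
O = 1 (O = (-1 + (-4 + 6))² = (-1 + 2)² = 1² = 1)
Y(A, g) = A² - 8*g (Y(A, g) = A*A - 8*g = A² - 8*g)
Y(201, O) + 21856 = (201² - 8*1) + 21856 = (40401 - 8) + 21856 = 40393 + 21856 = 62249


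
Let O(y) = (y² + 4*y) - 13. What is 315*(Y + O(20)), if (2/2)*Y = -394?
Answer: 22995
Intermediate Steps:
Y = -394
O(y) = -13 + y² + 4*y
315*(Y + O(20)) = 315*(-394 + (-13 + 20² + 4*20)) = 315*(-394 + (-13 + 400 + 80)) = 315*(-394 + 467) = 315*73 = 22995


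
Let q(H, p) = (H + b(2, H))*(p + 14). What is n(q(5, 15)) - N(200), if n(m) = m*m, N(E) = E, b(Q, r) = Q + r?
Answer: 120904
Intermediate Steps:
q(H, p) = (2 + 2*H)*(14 + p) (q(H, p) = (H + (2 + H))*(p + 14) = (2 + 2*H)*(14 + p))
n(m) = m**2
n(q(5, 15)) - N(200) = (28 + 2*15 + 28*5 + 2*5*15)**2 - 1*200 = (28 + 30 + 140 + 150)**2 - 200 = 348**2 - 200 = 121104 - 200 = 120904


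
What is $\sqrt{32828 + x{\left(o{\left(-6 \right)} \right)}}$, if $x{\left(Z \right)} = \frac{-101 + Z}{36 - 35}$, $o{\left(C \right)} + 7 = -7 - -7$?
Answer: $4 \sqrt{2045} \approx 180.89$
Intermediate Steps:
$o{\left(C \right)} = -7$ ($o{\left(C \right)} = -7 - 0 = -7 + \left(-7 + 7\right) = -7 + 0 = -7$)
$x{\left(Z \right)} = -101 + Z$ ($x{\left(Z \right)} = \frac{-101 + Z}{1} = \left(-101 + Z\right) 1 = -101 + Z$)
$\sqrt{32828 + x{\left(o{\left(-6 \right)} \right)}} = \sqrt{32828 - 108} = \sqrt{32720} = 4 \sqrt{2045}$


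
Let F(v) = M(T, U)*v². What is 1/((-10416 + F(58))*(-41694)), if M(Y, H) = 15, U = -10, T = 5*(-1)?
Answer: -1/1669594536 ≈ -5.9895e-10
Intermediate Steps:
T = -5
F(v) = 15*v²
1/((-10416 + F(58))*(-41694)) = 1/(-10416 + 15*58²*(-41694)) = -1/41694/(-10416 + 15*3364) = -1/41694/(-10416 + 50460) = -1/41694/40044 = (1/40044)*(-1/41694) = -1/1669594536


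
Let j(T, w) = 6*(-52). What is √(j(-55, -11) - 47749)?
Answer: I*√48061 ≈ 219.23*I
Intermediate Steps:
j(T, w) = -312
√(j(-55, -11) - 47749) = √(-312 - 47749) = √(-48061) = I*√48061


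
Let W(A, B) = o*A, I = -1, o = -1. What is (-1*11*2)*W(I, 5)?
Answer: -22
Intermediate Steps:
W(A, B) = -A
(-1*11*2)*W(I, 5) = (-1*11*2)*(-1*(-1)) = -11*2*1 = -22*1 = -22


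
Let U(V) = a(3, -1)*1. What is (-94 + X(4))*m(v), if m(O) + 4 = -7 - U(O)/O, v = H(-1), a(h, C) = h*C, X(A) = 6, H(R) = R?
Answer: 1232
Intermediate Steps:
a(h, C) = C*h
v = -1
U(V) = -3 (U(V) = -1*3*1 = -3*1 = -3)
m(O) = -11 + 3/O (m(O) = -4 + (-7 - (-3)/O) = -4 + (-7 + 3/O) = -11 + 3/O)
(-94 + X(4))*m(v) = (-94 + 6)*(-11 + 3/(-1)) = -88*(-11 + 3*(-1)) = -88*(-11 - 3) = -88*(-14) = 1232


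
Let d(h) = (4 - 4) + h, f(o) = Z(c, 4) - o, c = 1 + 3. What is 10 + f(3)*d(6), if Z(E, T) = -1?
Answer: -14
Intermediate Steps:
c = 4
f(o) = -1 - o
d(h) = h (d(h) = 0 + h = h)
10 + f(3)*d(6) = 10 + (-1 - 1*3)*6 = 10 + (-1 - 3)*6 = 10 - 4*6 = 10 - 24 = -14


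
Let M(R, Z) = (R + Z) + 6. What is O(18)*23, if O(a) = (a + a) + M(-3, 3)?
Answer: 966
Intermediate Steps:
M(R, Z) = 6 + R + Z
O(a) = 6 + 2*a (O(a) = (a + a) + (6 - 3 + 3) = 2*a + 6 = 6 + 2*a)
O(18)*23 = (6 + 2*18)*23 = (6 + 36)*23 = 42*23 = 966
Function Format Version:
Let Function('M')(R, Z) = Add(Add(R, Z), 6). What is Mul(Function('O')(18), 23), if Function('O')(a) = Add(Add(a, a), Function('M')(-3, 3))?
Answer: 966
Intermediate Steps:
Function('M')(R, Z) = Add(6, R, Z)
Function('O')(a) = Add(6, Mul(2, a)) (Function('O')(a) = Add(Add(a, a), Add(6, -3, 3)) = Add(Mul(2, a), 6) = Add(6, Mul(2, a)))
Mul(Function('O')(18), 23) = Mul(Add(6, Mul(2, 18)), 23) = Mul(Add(6, 36), 23) = Mul(42, 23) = 966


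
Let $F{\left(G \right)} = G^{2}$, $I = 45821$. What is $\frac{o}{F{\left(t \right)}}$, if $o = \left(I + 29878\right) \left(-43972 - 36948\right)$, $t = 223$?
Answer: $- \frac{6125563080}{49729} \approx -1.2318 \cdot 10^{5}$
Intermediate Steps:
$o = -6125563080$ ($o = \left(45821 + 29878\right) \left(-43972 - 36948\right) = 75699 \left(-80920\right) = -6125563080$)
$\frac{o}{F{\left(t \right)}} = - \frac{6125563080}{223^{2}} = - \frac{6125563080}{49729}$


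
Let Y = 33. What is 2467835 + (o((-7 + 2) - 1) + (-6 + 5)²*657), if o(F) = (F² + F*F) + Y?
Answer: 2468597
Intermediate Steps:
o(F) = 33 + 2*F² (o(F) = (F² + F*F) + 33 = (F² + F²) + 33 = 2*F² + 33 = 33 + 2*F²)
2467835 + (o((-7 + 2) - 1) + (-6 + 5)²*657) = 2467835 + ((33 + 2*((-7 + 2) - 1)²) + (-6 + 5)²*657) = 2467835 + ((33 + 2*(-5 - 1)²) + (-1)²*657) = 2467835 + ((33 + 2*(-6)²) + 1*657) = 2467835 + ((33 + 2*36) + 657) = 2467835 + ((33 + 72) + 657) = 2467835 + (105 + 657) = 2467835 + 762 = 2468597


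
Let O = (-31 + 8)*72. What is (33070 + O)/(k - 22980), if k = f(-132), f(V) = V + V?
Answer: -15707/11622 ≈ -1.3515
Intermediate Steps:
O = -1656 (O = -23*72 = -1656)
f(V) = 2*V
k = -264 (k = 2*(-132) = -264)
(33070 + O)/(k - 22980) = (33070 - 1656)/(-264 - 22980) = 31414/(-23244) = 31414*(-1/23244) = -15707/11622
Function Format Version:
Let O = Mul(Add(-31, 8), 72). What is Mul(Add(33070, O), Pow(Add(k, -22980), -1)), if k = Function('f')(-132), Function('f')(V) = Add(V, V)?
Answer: Rational(-15707, 11622) ≈ -1.3515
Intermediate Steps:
O = -1656 (O = Mul(-23, 72) = -1656)
Function('f')(V) = Mul(2, V)
k = -264 (k = Mul(2, -132) = -264)
Mul(Add(33070, O), Pow(Add(k, -22980), -1)) = Mul(Add(33070, -1656), Pow(Add(-264, -22980), -1)) = Mul(31414, Pow(-23244, -1)) = Mul(31414, Rational(-1, 23244)) = Rational(-15707, 11622)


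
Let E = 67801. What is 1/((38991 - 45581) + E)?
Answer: 1/61211 ≈ 1.6337e-5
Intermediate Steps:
1/((38991 - 45581) + E) = 1/((38991 - 45581) + 67801) = 1/(-6590 + 67801) = 1/61211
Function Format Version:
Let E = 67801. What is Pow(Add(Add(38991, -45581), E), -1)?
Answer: Rational(1, 61211) ≈ 1.6337e-5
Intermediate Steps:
Pow(Add(Add(38991, -45581), E), -1) = Pow(Add(Add(38991, -45581), 67801), -1) = Pow(Add(-6590, 67801), -1) = Pow(61211, -1) = Rational(1, 61211)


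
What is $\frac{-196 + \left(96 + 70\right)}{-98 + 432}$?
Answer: $- \frac{15}{167} \approx -0.08982$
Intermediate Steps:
$\frac{-196 + \left(96 + 70\right)}{-98 + 432} = \frac{-196 + 166}{334} = \left(-30\right) \frac{1}{334} = - \frac{15}{167}$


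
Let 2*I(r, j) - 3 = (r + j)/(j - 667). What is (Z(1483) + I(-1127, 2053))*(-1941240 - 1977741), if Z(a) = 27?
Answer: -2373002374/21 ≈ -1.1300e+8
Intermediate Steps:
I(r, j) = 3/2 + (j + r)/(2*(-667 + j)) (I(r, j) = 3/2 + ((r + j)/(j - 667))/2 = 3/2 + ((j + r)/(-667 + j))/2 = 3/2 + (j + r)/(2*(-667 + j)))
(Z(1483) + I(-1127, 2053))*(-1941240 - 1977741) = (27 + (-2001 - 1127 + 4*2053)/(2*(-667 + 2053)))*(-1941240 - 1977741) = (27 + (½)*(-2001 - 1127 + 8212)/1386)*(-3918981) = (27 + (½)*(1/1386)*5084)*(-3918981) = (27 + 1271/693)*(-3918981) = (19982/693)*(-3918981) = -2373002374/21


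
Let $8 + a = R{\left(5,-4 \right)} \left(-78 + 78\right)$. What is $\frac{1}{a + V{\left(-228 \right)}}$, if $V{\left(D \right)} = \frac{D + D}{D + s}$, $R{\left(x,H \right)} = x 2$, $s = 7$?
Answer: $- \frac{221}{1312} \approx -0.16845$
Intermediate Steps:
$R{\left(x,H \right)} = 2 x$
$V{\left(D \right)} = \frac{2 D}{7 + D}$ ($V{\left(D \right)} = \frac{D + D}{D + 7} = \frac{2 D}{7 + D}$)
$a = -8$ ($a = -8 + 2 \cdot 5 \left(-78 + 78\right) = -8 + 10 \cdot 0 = -8 + 0 = -8$)
$\frac{1}{a + V{\left(-228 \right)}} = \frac{1}{-8 + 2 \left(-228\right) \frac{1}{7 - 228}} = \frac{1}{-8 + 2 \left(-228\right) \frac{1}{-221}} = \frac{1}{-8 + 2 \left(-228\right) \left(- \frac{1}{221}\right)} = \frac{1}{-8 + \frac{456}{221}} = \frac{1}{- \frac{1312}{221}} = - \frac{221}{1312}$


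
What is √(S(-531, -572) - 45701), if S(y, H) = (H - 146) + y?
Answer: 5*I*√1878 ≈ 216.68*I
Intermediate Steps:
S(y, H) = -146 + H + y (S(y, H) = (-146 + H) + y = -146 + H + y)
√(S(-531, -572) - 45701) = √((-146 - 572 - 531) - 45701) = √(-1249 - 45701) = √(-46950) = 5*I*√1878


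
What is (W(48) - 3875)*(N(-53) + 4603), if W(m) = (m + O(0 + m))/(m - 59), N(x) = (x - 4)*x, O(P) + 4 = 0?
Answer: -29573496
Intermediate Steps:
O(P) = -4 (O(P) = -4 + 0 = -4)
N(x) = x*(-4 + x) (N(x) = (-4 + x)*x = x*(-4 + x))
W(m) = (-4 + m)/(-59 + m) (W(m) = (m - 4)/(m - 59) = (-4 + m)/(-59 + m))
(W(48) - 3875)*(N(-53) + 4603) = ((-4 + 48)/(-59 + 48) - 3875)*(-53*(-4 - 53) + 4603) = (44/(-11) - 3875)*(-53*(-57) + 4603) = (-1/11*44 - 3875)*(3021 + 4603) = (-4 - 3875)*7624 = -3879*7624 = -29573496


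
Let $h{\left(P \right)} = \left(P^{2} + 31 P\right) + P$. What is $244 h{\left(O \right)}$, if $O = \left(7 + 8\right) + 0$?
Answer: $172020$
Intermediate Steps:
$O = 15$ ($O = 15 + 0 = 15$)
$h{\left(P \right)} = P^{2} + 32 P$
$244 h{\left(O \right)} = 244 \cdot 15 \left(32 + 15\right) = 244 \cdot 15 \cdot 47 = 244 \cdot 705 = 172020$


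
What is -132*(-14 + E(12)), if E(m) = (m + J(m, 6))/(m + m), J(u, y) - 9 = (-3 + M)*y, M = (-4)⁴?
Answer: -13233/2 ≈ -6616.5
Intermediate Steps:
M = 256
J(u, y) = 9 + 253*y (J(u, y) = 9 + (-3 + 256)*y = 9 + 253*y)
E(m) = (1527 + m)/(2*m) (E(m) = (m + (9 + 253*6))/(m + m) = (m + (9 + 1518))/((2*m)) = (m + 1527)*(1/(2*m)) = (1527 + m)*(1/(2*m)) = (1527 + m)/(2*m))
-132*(-14 + E(12)) = -132*(-14 + (½)*(1527 + 12)/12) = -132*(-14 + (½)*(1/12)*1539) = -132*(-14 + 513/8) = -132*401/8 = -13233/2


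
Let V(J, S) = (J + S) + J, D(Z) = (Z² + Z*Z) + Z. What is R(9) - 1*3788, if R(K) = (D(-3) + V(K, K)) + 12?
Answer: -3734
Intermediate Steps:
D(Z) = Z + 2*Z² (D(Z) = (Z² + Z²) + Z = 2*Z² + Z = Z + 2*Z²)
V(J, S) = S + 2*J
R(K) = 27 + 3*K (R(K) = (-3*(1 + 2*(-3)) + (K + 2*K)) + 12 = (-3*(1 - 6) + 3*K) + 12 = (-3*(-5) + 3*K) + 12 = (15 + 3*K) + 12 = 27 + 3*K)
R(9) - 1*3788 = (27 + 3*9) - 1*3788 = (27 + 27) - 3788 = 54 - 3788 = -3734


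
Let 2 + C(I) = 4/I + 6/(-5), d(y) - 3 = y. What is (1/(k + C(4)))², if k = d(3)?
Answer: 25/361 ≈ 0.069252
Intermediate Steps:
d(y) = 3 + y
C(I) = -16/5 + 4/I (C(I) = -2 + (4/I + 6/(-5)) = -2 + (4/I + 6*(-⅕)) = -2 + (4/I - 6/5) = -2 + (-6/5 + 4/I) = -16/5 + 4/I)
k = 6 (k = 3 + 3 = 6)
(1/(k + C(4)))² = (1/(6 + (-16/5 + 4/4)))² = (1/(6 + (-16/5 + 4*(¼))))² = (1/(6 + (-16/5 + 1)))² = (1/(6 - 11/5))² = (1/(19/5))² = (5/19)² = 25/361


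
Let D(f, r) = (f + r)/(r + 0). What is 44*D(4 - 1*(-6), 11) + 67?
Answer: 151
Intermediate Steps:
D(f, r) = (f + r)/r
44*D(4 - 1*(-6), 11) + 67 = 44*(((4 - 1*(-6)) + 11)/11) + 67 = 44*(((4 + 6) + 11)/11) + 67 = 44*((10 + 11)/11) + 67 = 44*((1/11)*21) + 67 = 44*(21/11) + 67 = 84 + 67 = 151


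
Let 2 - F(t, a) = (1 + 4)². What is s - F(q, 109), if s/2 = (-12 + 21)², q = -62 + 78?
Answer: 185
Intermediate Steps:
q = 16
F(t, a) = -23 (F(t, a) = 2 - (1 + 4)² = 2 - 1*5² = 2 - 1*25 = 2 - 25 = -23)
s = 162 (s = 2*(-12 + 21)² = 2*9² = 2*81 = 162)
s - F(q, 109) = 162 - 1*(-23) = 162 + 23 = 185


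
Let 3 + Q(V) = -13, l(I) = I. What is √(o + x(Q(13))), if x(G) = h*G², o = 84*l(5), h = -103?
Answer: 2*I*√6487 ≈ 161.08*I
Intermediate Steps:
Q(V) = -16 (Q(V) = -3 - 13 = -16)
o = 420 (o = 84*5 = 420)
x(G) = -103*G²
√(o + x(Q(13))) = √(420 - 103*(-16)²) = √(420 - 103*256) = √(420 - 26368) = √(-25948) = 2*I*√6487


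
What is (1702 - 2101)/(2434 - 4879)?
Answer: 133/815 ≈ 0.16319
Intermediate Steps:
(1702 - 2101)/(2434 - 4879) = -399/(-2445) = -399*(-1/2445) = 133/815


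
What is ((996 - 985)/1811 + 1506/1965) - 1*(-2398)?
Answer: 2845435917/1186205 ≈ 2398.8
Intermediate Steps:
((996 - 985)/1811 + 1506/1965) - 1*(-2398) = (11*(1/1811) + 1506*(1/1965)) + 2398 = (11/1811 + 502/655) + 2398 = 916327/1186205 + 2398 = 2845435917/1186205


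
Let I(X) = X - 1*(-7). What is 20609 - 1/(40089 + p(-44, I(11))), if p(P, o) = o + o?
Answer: 826936124/40125 ≈ 20609.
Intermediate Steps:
I(X) = 7 + X (I(X) = X + 7 = 7 + X)
p(P, o) = 2*o
20609 - 1/(40089 + p(-44, I(11))) = 20609 - 1/(40089 + 2*(7 + 11)) = 20609 - 1/(40089 + 2*18) = 20609 - 1/(40089 + 36) = 20609 - 1/40125 = 826936124/40125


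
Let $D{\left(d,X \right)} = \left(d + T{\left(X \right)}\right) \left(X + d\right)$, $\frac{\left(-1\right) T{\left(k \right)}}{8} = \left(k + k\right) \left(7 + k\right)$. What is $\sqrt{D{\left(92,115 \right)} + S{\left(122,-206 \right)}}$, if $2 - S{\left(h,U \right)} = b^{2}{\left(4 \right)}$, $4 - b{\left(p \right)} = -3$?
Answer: $i \sqrt{46448363} \approx 6815.3 i$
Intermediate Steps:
$T{\left(k \right)} = - 16 k \left(7 + k\right)$ ($T{\left(k \right)} = - 8 \left(k + k\right) \left(7 + k\right) = - 8 \cdot 2 k \left(7 + k\right) = - 16 k \left(7 + k\right)$)
$b{\left(p \right)} = 7$ ($b{\left(p \right)} = 4 - -3 = 4 + 3 = 7$)
$D{\left(d,X \right)} = \left(X + d\right) \left(d - 16 X \left(7 + X\right)\right)$ ($D{\left(d,X \right)} = \left(d - 16 X \left(7 + X\right)\right) \left(X + d\right) = \left(X + d\right) \left(d - 16 X \left(7 + X\right)\right)$)
$S{\left(h,U \right)} = -47$ ($S{\left(h,U \right)} = 2 - 7^{2} = 2 - 49 = -47$)
$\sqrt{D{\left(92,115 \right)} + S{\left(122,-206 \right)}} = \sqrt{\left(92^{2} + 115 \cdot 92 - 16 \cdot 115^{2} \left(7 + 115\right) - 1840 \cdot 92 \left(7 + 115\right)\right) - 47} = \sqrt{\left(8464 + 10580 - 211600 \cdot 122 - 1840 \cdot 92 \cdot 122\right) - 47} = \sqrt{\left(8464 + 10580 - 25815200 - 20652160\right) - 47} = \sqrt{-46448316 - 47} = \sqrt{-46448363} = i \sqrt{46448363}$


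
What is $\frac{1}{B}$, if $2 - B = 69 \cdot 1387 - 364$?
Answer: $- \frac{1}{95337} \approx -1.0489 \cdot 10^{-5}$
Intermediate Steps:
$B = -95337$ ($B = 2 - \left(69 \cdot 1387 - 364\right) = 2 - \left(95703 - 364\right) = 2 - 95339 = -95337$)
$\frac{1}{B} = \frac{1}{-95337} = - \frac{1}{95337}$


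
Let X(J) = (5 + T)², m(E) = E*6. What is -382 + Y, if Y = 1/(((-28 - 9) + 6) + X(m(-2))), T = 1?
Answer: -1909/5 ≈ -381.80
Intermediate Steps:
m(E) = 6*E
X(J) = 36 (X(J) = (5 + 1)² = 6² = 36)
Y = ⅕ (Y = 1/(((-28 - 9) + 6) + 36) = 1/((-37 + 6) + 36) = 1/(-31 + 36) = 1/5 = ⅕ ≈ 0.20000)
-382 + Y = -382 + ⅕ = -1909/5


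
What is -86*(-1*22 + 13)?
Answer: 774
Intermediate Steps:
-86*(-1*22 + 13) = -86*(-22 + 13) = -86*(-9) = 774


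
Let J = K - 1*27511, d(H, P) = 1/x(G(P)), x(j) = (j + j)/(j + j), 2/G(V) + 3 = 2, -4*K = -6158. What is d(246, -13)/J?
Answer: -2/51943 ≈ -3.8504e-5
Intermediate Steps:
K = 3079/2 (K = -¼*(-6158) = 3079/2 ≈ 1539.5)
G(V) = -2 (G(V) = 2/(-3 + 2) = 2/(-1) = 2*(-1) = -2)
x(j) = 1 (x(j) = (2*j)/((2*j)) = (2*j)*(1/(2*j)) = 1)
d(H, P) = 1 (d(H, P) = 1/1 = 1)
J = -51943/2 (J = 3079/2 - 1*27511 = 3079/2 - 27511 = -51943/2 ≈ -25972.)
d(246, -13)/J = 1/(-51943/2) = 1*(-2/51943) = -2/51943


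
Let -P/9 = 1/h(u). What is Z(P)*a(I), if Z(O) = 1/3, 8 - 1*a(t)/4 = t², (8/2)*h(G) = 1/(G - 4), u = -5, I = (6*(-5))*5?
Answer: -89968/3 ≈ -29989.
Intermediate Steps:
I = -150 (I = -30*5 = -150)
h(G) = 1/(4*(-4 + G)) (h(G) = 1/(4*(G - 4)) = 1/(4*(-4 + G)))
P = 324 (P = -9/(1/(4*(-4 - 5))) = -9/((¼)/(-9)) = -9/((¼)*(-⅑)) = -9/(-1/36) = -9*(-36) = 324)
a(t) = 32 - 4*t²
Z(O) = ⅓ (Z(O) = 1*(⅓) = ⅓)
Z(P)*a(I) = (32 - 4*(-150)²)/3 = (32 - 4*22500)/3 = (32 - 90000)/3 = (⅓)*(-89968) = -89968/3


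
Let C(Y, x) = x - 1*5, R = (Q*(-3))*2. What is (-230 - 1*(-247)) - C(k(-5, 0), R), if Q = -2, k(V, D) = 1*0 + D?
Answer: 10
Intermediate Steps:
k(V, D) = D (k(V, D) = 0 + D = D)
R = 12 (R = -2*(-3)*2 = 6*2 = 12)
C(Y, x) = -5 + x (C(Y, x) = x - 5 = -5 + x)
(-230 - 1*(-247)) - C(k(-5, 0), R) = (-230 - 1*(-247)) - (-5 + 12) = (-230 + 247) - 1*7 = 17 - 7 = 10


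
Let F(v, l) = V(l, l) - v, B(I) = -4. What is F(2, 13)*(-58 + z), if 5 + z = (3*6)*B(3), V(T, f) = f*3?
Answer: -4995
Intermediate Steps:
V(T, f) = 3*f
F(v, l) = -v + 3*l (F(v, l) = 3*l - v = -v + 3*l)
z = -77 (z = -5 + (3*6)*(-4) = -5 + 18*(-4) = -5 - 72 = -77)
F(2, 13)*(-58 + z) = (-1*2 + 3*13)*(-58 - 77) = (-2 + 39)*(-135) = 37*(-135) = -4995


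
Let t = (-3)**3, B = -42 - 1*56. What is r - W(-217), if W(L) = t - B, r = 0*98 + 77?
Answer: 6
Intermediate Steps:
B = -98 (B = -42 - 56 = -98)
t = -27
r = 77 (r = 0 + 77 = 77)
W(L) = 71 (W(L) = -27 - 1*(-98) = -27 + 98 = 71)
r - W(-217) = 77 - 1*71 = 77 - 71 = 6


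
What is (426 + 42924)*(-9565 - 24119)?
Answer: -1460201400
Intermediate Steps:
(426 + 42924)*(-9565 - 24119) = 43350*(-33684) = -1460201400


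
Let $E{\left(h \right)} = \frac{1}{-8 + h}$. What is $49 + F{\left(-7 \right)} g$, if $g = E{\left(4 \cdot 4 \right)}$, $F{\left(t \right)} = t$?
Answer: $\frac{385}{8} \approx 48.125$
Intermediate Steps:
$g = \frac{1}{8}$ ($g = \frac{1}{-8 + 4 \cdot 4} = \frac{1}{-8 + 16} = \frac{1}{8} \approx 0.125$)
$49 + F{\left(-7 \right)} g = 49 - \frac{7}{8} = \frac{385}{8}$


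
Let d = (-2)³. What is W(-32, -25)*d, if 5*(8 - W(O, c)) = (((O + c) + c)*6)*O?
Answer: 125632/5 ≈ 25126.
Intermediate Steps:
d = -8
W(O, c) = 8 - O*(6*O + 12*c)/5 (W(O, c) = 8 - ((O + c) + c)*6*O/5 = 8 - (O + 2*c)*6*O/5 = 8 - (6*O + 12*c)*O/5 = 8 - O*(6*O + 12*c)/5)
W(-32, -25)*d = (8 - 6/5*(-32)² - 12/5*(-32)*(-25))*(-8) = (8 - 6/5*1024 - 1920)*(-8) = (8 - 6144/5 - 1920)*(-8) = -15704/5*(-8) = 125632/5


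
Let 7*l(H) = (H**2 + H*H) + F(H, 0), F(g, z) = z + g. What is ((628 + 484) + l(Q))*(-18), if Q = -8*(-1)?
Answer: -142560/7 ≈ -20366.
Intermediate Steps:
F(g, z) = g + z
Q = 8
l(H) = H/7 + 2*H**2/7 (l(H) = ((H**2 + H*H) + (H + 0))/7 = ((H**2 + H**2) + H)/7 = (2*H**2 + H)/7 = (H + 2*H**2)/7 = H/7 + 2*H**2/7)
((628 + 484) + l(Q))*(-18) = ((628 + 484) + (1/7)*8*(1 + 2*8))*(-18) = (1112 + (1/7)*8*(1 + 16))*(-18) = (1112 + (1/7)*8*17)*(-18) = (1112 + 136/7)*(-18) = (7920/7)*(-18) = -142560/7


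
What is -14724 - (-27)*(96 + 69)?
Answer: -10269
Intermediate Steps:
-14724 - (-27)*(96 + 69) = -14724 - (-27)*165 = -14724 - 1*(-4455) = -14724 + 4455 = -10269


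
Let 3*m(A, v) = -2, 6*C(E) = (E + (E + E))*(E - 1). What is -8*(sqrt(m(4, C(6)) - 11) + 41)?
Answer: -328 - 8*I*sqrt(105)/3 ≈ -328.0 - 27.325*I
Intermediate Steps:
C(E) = E*(-1 + E)/2 (C(E) = ((E + (E + E))*(E - 1))/6 = ((E + 2*E)*(-1 + E))/6 = ((3*E)*(-1 + E))/6 = (3*E*(-1 + E))/6 = E*(-1 + E)/2)
m(A, v) = -2/3 (m(A, v) = (1/3)*(-2) = -2/3)
-8*(sqrt(m(4, C(6)) - 11) + 41) = -8*(sqrt(-2/3 - 11) + 41) = -8*(sqrt(-35/3) + 41) = -8*(I*sqrt(105)/3 + 41) = -8*(41 + I*sqrt(105)/3) = -328 - 8*I*sqrt(105)/3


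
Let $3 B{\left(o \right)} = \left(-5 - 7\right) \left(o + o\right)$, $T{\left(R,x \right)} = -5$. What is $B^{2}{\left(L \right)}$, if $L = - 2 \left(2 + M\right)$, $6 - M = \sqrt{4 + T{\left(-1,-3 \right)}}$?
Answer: $16128 - 4096 i \approx 16128.0 - 4096.0 i$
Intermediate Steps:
$M = 6 - i$ ($M = 6 - \sqrt{4 - 5} = 6 - \sqrt{-1} = 6 - i \approx 6.0 - 1.0 i$)
$L = -16 + 2 i$ ($L = - 2 \left(2 + \left(6 - i\right)\right) = - 2 \left(8 - i\right) = -16 + 2 i \approx -16.0 + 2.0 i$)
$B{\left(o \right)} = - 8 o$ ($B{\left(o \right)} = \frac{\left(-5 - 7\right) \left(o + o\right)}{3} = \frac{\left(-12\right) 2 o}{3} = \frac{\left(-24\right) o}{3} = - 8 o$)
$B^{2}{\left(L \right)} = \left(- 8 \left(-16 + 2 i\right)\right)^{2} = \left(128 - 16 i\right)^{2}$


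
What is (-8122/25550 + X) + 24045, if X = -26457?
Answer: -30817361/12775 ≈ -2412.3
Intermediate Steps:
(-8122/25550 + X) + 24045 = (-8122/25550 - 26457) + 24045 = (-8122*1/25550 - 26457) + 24045 = (-4061/12775 - 26457) + 24045 = -337992236/12775 + 24045 = -30817361/12775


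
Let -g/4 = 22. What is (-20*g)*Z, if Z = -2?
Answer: -3520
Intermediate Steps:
g = -88 (g = -4*22 = -88)
(-20*g)*Z = -20*(-88)*(-2) = 1760*(-2) = -3520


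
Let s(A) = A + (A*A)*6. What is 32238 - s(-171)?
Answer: -143037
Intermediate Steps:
s(A) = A + 6*A**2 (s(A) = A + A**2*6 = A + 6*A**2)
32238 - s(-171) = 32238 - (-171)*(1 + 6*(-171)) = 32238 - (-171)*(1 - 1026) = 32238 - (-171)*(-1025) = 32238 - 1*175275 = 32238 - 175275 = -143037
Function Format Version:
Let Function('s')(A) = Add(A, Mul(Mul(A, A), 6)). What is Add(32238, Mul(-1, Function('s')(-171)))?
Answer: -143037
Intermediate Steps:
Function('s')(A) = Add(A, Mul(6, Pow(A, 2))) (Function('s')(A) = Add(A, Mul(Pow(A, 2), 6)) = Add(A, Mul(6, Pow(A, 2))))
Add(32238, Mul(-1, Function('s')(-171))) = Add(32238, Mul(-1, Mul(-171, Add(1, Mul(6, -171))))) = Add(32238, Mul(-1, Mul(-171, Add(1, -1026)))) = Add(32238, Mul(-1, Mul(-171, -1025))) = Add(32238, Mul(-1, 175275)) = Add(32238, -175275) = -143037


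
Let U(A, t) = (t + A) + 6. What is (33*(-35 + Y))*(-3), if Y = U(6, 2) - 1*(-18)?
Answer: 297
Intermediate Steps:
U(A, t) = 6 + A + t (U(A, t) = (A + t) + 6 = 6 + A + t)
Y = 32 (Y = (6 + 6 + 2) - 1*(-18) = 14 + 18 = 32)
(33*(-35 + Y))*(-3) = (33*(-35 + 32))*(-3) = (33*(-3))*(-3) = -99*(-3) = 297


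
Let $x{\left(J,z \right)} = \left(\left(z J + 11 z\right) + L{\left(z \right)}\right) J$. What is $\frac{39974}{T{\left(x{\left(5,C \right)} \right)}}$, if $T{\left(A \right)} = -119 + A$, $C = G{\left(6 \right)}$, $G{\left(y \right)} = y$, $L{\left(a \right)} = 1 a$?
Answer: $\frac{1738}{17} \approx 102.24$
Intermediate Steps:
$L{\left(a \right)} = a$
$C = 6$
$x{\left(J,z \right)} = J \left(12 z + J z\right)$ ($x{\left(J,z \right)} = \left(\left(z J + 11 z\right) + z\right) J = \left(\left(J z + 11 z\right) + z\right) J = \left(\left(11 z + J z\right) + z\right) J = \left(12 z + J z\right) J = J \left(12 z + J z\right)$)
$\frac{39974}{T{\left(x{\left(5,C \right)} \right)}} = \frac{39974}{-119 + 5 \cdot 6 \left(12 + 5\right)} = \frac{39974}{-119 + 5 \cdot 6 \cdot 17} = \frac{39974}{-119 + 510} = \frac{39974}{391} = 39974 \cdot \frac{1}{391} = \frac{1738}{17}$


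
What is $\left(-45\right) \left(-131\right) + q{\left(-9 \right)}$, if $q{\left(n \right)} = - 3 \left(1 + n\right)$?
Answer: $5919$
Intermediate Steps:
$q{\left(n \right)} = -3 - 3 n$
$\left(-45\right) \left(-131\right) + q{\left(-9 \right)} = \left(-45\right) \left(-131\right) - -24 = 5895 + \left(-3 + 27\right) = 5895 + 24 = 5919$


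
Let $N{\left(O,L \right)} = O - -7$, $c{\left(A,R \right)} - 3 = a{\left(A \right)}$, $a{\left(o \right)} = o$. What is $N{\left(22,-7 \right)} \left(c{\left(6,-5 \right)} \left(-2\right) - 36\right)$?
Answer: $-1566$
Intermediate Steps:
$c{\left(A,R \right)} = 3 + A$
$N{\left(O,L \right)} = 7 + O$ ($N{\left(O,L \right)} = O + 7 = 7 + O$)
$N{\left(22,-7 \right)} \left(c{\left(6,-5 \right)} \left(-2\right) - 36\right) = \left(7 + 22\right) \left(\left(3 + 6\right) \left(-2\right) - 36\right) = 29 \left(9 \left(-2\right) - 36\right) = 29 \left(-18 - 36\right) = 29 \left(-54\right) = -1566$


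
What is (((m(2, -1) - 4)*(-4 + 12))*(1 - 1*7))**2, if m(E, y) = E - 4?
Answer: 82944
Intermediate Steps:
m(E, y) = -4 + E
(((m(2, -1) - 4)*(-4 + 12))*(1 - 1*7))**2 = ((((-4 + 2) - 4)*(-4 + 12))*(1 - 1*7))**2 = (((-2 - 4)*8)*(1 - 7))**2 = (-6*8*(-6))**2 = (-48*(-6))**2 = 288**2 = 82944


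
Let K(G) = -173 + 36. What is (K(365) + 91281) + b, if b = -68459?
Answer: 22685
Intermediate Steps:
K(G) = -137
(K(365) + 91281) + b = (-137 + 91281) - 68459 = 91144 - 68459 = 22685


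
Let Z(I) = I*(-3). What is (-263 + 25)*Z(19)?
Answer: 13566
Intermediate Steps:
Z(I) = -3*I
(-263 + 25)*Z(19) = (-263 + 25)*(-3*19) = -238*(-57) = 13566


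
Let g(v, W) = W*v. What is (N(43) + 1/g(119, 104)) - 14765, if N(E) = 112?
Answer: -181345527/12376 ≈ -14653.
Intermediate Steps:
(N(43) + 1/g(119, 104)) - 14765 = (112 + 1/(104*119)) - 14765 = (112 + 1/12376) - 14765 = 1386113/12376 - 14765 = -181345527/12376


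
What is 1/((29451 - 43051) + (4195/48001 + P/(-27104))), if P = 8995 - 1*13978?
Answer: -118274464/1608500629467 ≈ -7.3531e-5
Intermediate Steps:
P = -4983 (P = 8995 - 13978 = -4983)
1/((29451 - 43051) + (4195/48001 + P/(-27104))) = 1/((29451 - 43051) + (4195/48001 - 4983/(-27104))) = 1/(-13600 + (4195*(1/48001) - 4983*(-1/27104))) = 1/(-13600 + (4195/48001 + 453/2464)) = 1/(-13600 + 32080933/118274464) = 1/(-1608500629467/118274464) = -118274464/1608500629467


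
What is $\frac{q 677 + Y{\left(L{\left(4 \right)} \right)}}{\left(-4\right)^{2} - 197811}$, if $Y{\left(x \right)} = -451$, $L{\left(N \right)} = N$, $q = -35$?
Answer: $\frac{24146}{197795} \approx 0.12208$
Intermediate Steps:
$\frac{q 677 + Y{\left(L{\left(4 \right)} \right)}}{\left(-4\right)^{2} - 197811} = \frac{\left(-35\right) 677 - 451}{\left(-4\right)^{2} - 197811} = \frac{-23695 - 451}{16 - 197811} = - \frac{24146}{-197795} = \left(-24146\right) \left(- \frac{1}{197795}\right) = \frac{24146}{197795}$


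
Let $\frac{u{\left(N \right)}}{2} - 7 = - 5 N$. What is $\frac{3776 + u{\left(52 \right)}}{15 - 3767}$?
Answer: $- \frac{1635}{1876} \approx -0.87154$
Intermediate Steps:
$u{\left(N \right)} = 14 - 10 N$ ($u{\left(N \right)} = 14 + 2 \left(- 5 N\right) = 14 - 10 N$)
$\frac{3776 + u{\left(52 \right)}}{15 - 3767} = \frac{3776 + \left(14 - 520\right)}{15 - 3767} = \frac{3776 + \left(14 - 520\right)}{-3752} = \left(3776 - 506\right) \left(- \frac{1}{3752}\right) = 3270 \left(- \frac{1}{3752}\right) = - \frac{1635}{1876}$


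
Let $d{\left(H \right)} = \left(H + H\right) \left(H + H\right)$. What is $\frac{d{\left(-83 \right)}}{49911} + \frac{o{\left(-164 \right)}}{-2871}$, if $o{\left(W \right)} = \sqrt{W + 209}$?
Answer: $\frac{27556}{49911} - \frac{\sqrt{5}}{957} \approx 0.54977$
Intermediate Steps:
$d{\left(H \right)} = 4 H^{2}$ ($d{\left(H \right)} = 2 H 2 H = 4 H^{2}$)
$o{\left(W \right)} = \sqrt{209 + W}$
$\frac{d{\left(-83 \right)}}{49911} + \frac{o{\left(-164 \right)}}{-2871} = \frac{4 \left(-83\right)^{2}}{49911} + \frac{\sqrt{209 - 164}}{-2871} = 4 \cdot 6889 \cdot \frac{1}{49911} + \sqrt{45} \left(- \frac{1}{2871}\right) = 27556 \cdot \frac{1}{49911} + 3 \sqrt{5} \left(- \frac{1}{2871}\right) = \frac{27556}{49911} - \frac{\sqrt{5}}{957}$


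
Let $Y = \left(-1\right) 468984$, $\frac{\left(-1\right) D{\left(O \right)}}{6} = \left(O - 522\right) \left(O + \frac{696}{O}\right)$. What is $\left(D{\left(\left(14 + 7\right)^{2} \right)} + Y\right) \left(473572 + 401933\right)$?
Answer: $- \frac{10891858282290}{49} \approx -2.2228 \cdot 10^{11}$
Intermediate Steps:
$D{\left(O \right)} = - 6 \left(-522 + O\right) \left(O + \frac{696}{O}\right)$ ($D{\left(O \right)} = - 6 \left(O - 522\right) \left(O + \frac{696}{O}\right) = - 6 \left(-522 + O\right) \left(O + \frac{696}{O}\right)$)
$Y = -468984$
$\left(D{\left(\left(14 + 7\right)^{2} \right)} + Y\right) \left(473572 + 401933\right) = \left(\left(-4176 - 6 \left(\left(14 + 7\right)^{2}\right)^{2} + 3132 \left(14 + 7\right)^{2} + \frac{2179872}{\left(14 + 7\right)^{2}}\right) - 468984\right) \left(473572 + 401933\right) = \left(\left(-4176 - 6 \left(21^{2}\right)^{2} + 3132 \cdot 21^{2} + \frac{2179872}{21^{2}}\right) - 468984\right) 875505 = \left(\left(-4176 - 6 \cdot 441^{2} + 3132 \cdot 441 + \frac{2179872}{441}\right) - 468984\right) 875505 = \left(\left(-4176 - 1166886 + 1381212 + 2179872 \cdot \frac{1}{441}\right) - 468984\right) 875505 = \left(\left(-4176 - 1166886 + 1381212 + \frac{242208}{49}\right) - 468984\right) 875505 = \left(\frac{10539558}{49} - 468984\right) 875505 = \left(- \frac{12440658}{49}\right) 875505 = - \frac{10891858282290}{49}$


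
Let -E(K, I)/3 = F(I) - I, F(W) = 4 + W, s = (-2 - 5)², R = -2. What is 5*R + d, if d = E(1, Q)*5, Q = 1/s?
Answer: -70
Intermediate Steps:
s = 49 (s = (-7)² = 49)
Q = 1/49 ≈ 0.020408
E(K, I) = -12 (E(K, I) = -3*((4 + I) - I) = -3*4 = -12)
d = -60 (d = -12*5 = -60)
5*R + d = 5*(-2) - 60 = -10 - 60 = -70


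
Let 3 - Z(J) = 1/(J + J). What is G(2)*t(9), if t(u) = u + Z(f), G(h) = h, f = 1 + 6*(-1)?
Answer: 121/5 ≈ 24.200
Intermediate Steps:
f = -5 (f = 1 - 6 = -5)
Z(J) = 3 - 1/(2*J) (Z(J) = 3 - 1/(J + J) = 3 - 1/(2*J))
t(u) = 31/10 + u (t(u) = u + (3 - 1/2/(-5)) = u + (3 - 1/2*(-1/5)) = u + (3 + 1/10) = u + 31/10 = 31/10 + u)
G(2)*t(9) = 2*(31/10 + 9) = 2*(121/10) = 121/5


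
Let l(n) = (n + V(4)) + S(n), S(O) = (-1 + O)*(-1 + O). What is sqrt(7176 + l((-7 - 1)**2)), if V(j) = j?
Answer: sqrt(11213) ≈ 105.89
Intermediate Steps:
S(O) = (-1 + O)**2
l(n) = 4 + n + (-1 + n)**2 (l(n) = (n + 4) + (-1 + n)**2 = (4 + n) + (-1 + n)**2 = 4 + n + (-1 + n)**2)
sqrt(7176 + l((-7 - 1)**2)) = sqrt(7176 + (5 + ((-7 - 1)**2)**2 - (-7 - 1)**2)) = sqrt(7176 + (5 + ((-8)**2)**2 - 1*(-8)**2)) = sqrt(7176 + (5 + 64**2 - 1*64)) = sqrt(7176 + (5 + 4096 - 64)) = sqrt(7176 + 4037) = sqrt(11213)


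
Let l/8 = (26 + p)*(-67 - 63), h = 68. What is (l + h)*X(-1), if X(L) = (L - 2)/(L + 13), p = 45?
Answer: 18443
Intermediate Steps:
X(L) = (-2 + L)/(13 + L)
l = -73840 (l = 8*((26 + 45)*(-67 - 63)) = 8*(71*(-130)) = 8*(-9230) = -73840)
(l + h)*X(-1) = (-73840 + 68)*((-2 - 1)/(13 - 1)) = -73772*(-3)/12 = -18443*(-3)/3 = -73772*(-1/4) = 18443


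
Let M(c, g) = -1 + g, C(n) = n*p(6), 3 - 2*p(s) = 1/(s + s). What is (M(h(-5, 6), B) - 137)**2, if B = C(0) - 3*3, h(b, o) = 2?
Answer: 21609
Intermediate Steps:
p(s) = 3/2 - 1/(4*s) (p(s) = 3/2 - 1/(2*(s + s)) = 3/2 - 1/(2*s)/2 = 3/2 - 1/(4*s))
C(n) = 35*n/24 (C(n) = n*((1/4)*(-1 + 6*6)/6) = n*((1/4)*(1/6)*(-1 + 36)) = n*((1/4)*(1/6)*35) = n*(35/24) = 35*n/24)
B = -9 (B = (35/24)*0 - 3*3 = 0 - 9 = -9)
(M(h(-5, 6), B) - 137)**2 = ((-1 - 9) - 137)**2 = (-10 - 137)**2 = (-147)**2 = 21609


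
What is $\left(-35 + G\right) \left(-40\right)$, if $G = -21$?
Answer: $2240$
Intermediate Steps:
$\left(-35 + G\right) \left(-40\right) = \left(-35 - 21\right) \left(-40\right) = \left(-56\right) \left(-40\right) = 2240$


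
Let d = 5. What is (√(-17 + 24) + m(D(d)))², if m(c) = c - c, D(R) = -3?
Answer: 7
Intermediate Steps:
m(c) = 0
(√(-17 + 24) + m(D(d)))² = (√(-17 + 24) + 0)² = (√7 + 0)² = (√7)² = 7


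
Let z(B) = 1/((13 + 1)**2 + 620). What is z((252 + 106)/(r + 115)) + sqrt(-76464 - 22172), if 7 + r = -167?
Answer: 1/816 + 2*I*sqrt(24659) ≈ 0.0012255 + 314.06*I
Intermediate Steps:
r = -174 (r = -7 - 167 = -174)
z(B) = 1/816 (z(B) = 1/(14**2 + 620) = 1/(196 + 620) = 1/816)
z((252 + 106)/(r + 115)) + sqrt(-76464 - 22172) = 1/816 + sqrt(-76464 - 22172) = 1/816 + sqrt(-98636) = 1/816 + 2*I*sqrt(24659)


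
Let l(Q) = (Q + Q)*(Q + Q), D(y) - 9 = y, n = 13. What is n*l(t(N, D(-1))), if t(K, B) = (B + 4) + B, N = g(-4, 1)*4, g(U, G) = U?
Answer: 20800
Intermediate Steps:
D(y) = 9 + y
N = -16 (N = -4*4 = -16)
t(K, B) = 4 + 2*B (t(K, B) = (4 + B) + B = 4 + 2*B)
l(Q) = 4*Q² (l(Q) = (2*Q)*(2*Q) = 4*Q²)
n*l(t(N, D(-1))) = 13*(4*(4 + 2*(9 - 1))²) = 13*(4*(4 + 2*8)²) = 13*(4*(4 + 16)²) = 13*(4*20²) = 13*(4*400) = 13*1600 = 20800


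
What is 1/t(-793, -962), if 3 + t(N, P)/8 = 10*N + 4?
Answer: -1/63432 ≈ -1.5765e-5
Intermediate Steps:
t(N, P) = 8 + 80*N (t(N, P) = -24 + 8*(10*N + 4) = -24 + 8*(4 + 10*N) = -24 + (32 + 80*N) = 8 + 80*N)
1/t(-793, -962) = 1/(8 + 80*(-793)) = 1/(8 - 63440) = 1/(-63432) = -1/63432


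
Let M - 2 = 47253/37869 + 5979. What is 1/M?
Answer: 12623/75513914 ≈ 0.00016716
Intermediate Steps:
M = 75513914/12623 (M = 2 + (47253/37869 + 5979) = 2 + (47253*(1/37869) + 5979) = 2 + (15751/12623 + 5979) = 2 + 75488668/12623 = 75513914/12623 ≈ 5982.3)
1/M = 1/(75513914/12623) = 12623/75513914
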